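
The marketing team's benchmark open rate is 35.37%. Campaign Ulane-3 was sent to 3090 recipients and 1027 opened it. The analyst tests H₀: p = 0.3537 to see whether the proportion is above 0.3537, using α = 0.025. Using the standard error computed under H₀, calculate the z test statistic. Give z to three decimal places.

z = -2.481

p̂ = 1027/3090 ≈ 0.33236.
Standard error under H₀: √(0.3537×0.6463/3090) = 0.00860.
z = (0.33236 − 0.3537)/0.00860 = -0.02134/0.00860 = -2.481.
p-value = P(Z > -2.481) ≈ 0.9934; since p > α = 0.025, fail to reject H₀.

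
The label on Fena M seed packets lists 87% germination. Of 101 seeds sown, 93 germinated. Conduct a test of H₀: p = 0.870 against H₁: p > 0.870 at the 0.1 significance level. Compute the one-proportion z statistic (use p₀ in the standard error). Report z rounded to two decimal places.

p̂ = 93/101 ≈ 0.9208.
Standard error under H₀: √(0.87×0.13/101) = 0.0335.
z = (0.9208 − 0.87)/0.0335 = 0.0508/0.0335 = 1.52.
p-value = P(Z > 1.518) ≈ 0.0645; since p < α = 0.1, reject H₀.

z = 1.52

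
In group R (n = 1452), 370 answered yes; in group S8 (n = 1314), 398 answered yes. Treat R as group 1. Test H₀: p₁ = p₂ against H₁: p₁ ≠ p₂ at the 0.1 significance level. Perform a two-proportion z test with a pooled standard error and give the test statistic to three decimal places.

p̂₁ = 370/1452 = 0.25482, p̂₂ = 398/1314 = 0.30289.
Pooled p̂ = (370+398)/(1452+1314) = 768/2766 = 0.27766.
SE = √(p̂(1−p̂)(1/n₁+1/n₂)) = √(0.27766·0.72234·0.00144974) = √(0.000290765) = 0.01705.
z = (0.25482 − 0.30289)/0.01705 = -0.04807/0.01705 = -2.819.
Two-sided p-value ≈ 2·Φ(−2.819) = 0.0048, so at α = 0.1 we reject H₀.

z = -2.819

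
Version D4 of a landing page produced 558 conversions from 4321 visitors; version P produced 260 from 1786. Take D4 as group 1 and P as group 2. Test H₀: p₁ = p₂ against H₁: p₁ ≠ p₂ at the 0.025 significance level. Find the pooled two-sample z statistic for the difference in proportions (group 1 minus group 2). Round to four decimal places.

p̂₁ = 558/4321 ≈ 0.129137, p̂₂ = 260/1786 ≈ 0.145577.
Pooled p̂ = (558+260)/(4321+1786) = 818/6107 = 0.133945.
SE = √(p̂(1−p̂)(1/n₁+1/n₂)) = √(0.133945·0.866055·0.000791338) = √(9.1798e-05) = 0.009581.
z = (0.129137 − 0.145577)/0.009581 = -0.016440/0.009581 = -1.7159.
p-value = 2·P(Z > 1.716) ≈ 0.0862; since p > α = 0.025, fail to reject H₀.

z = -1.7159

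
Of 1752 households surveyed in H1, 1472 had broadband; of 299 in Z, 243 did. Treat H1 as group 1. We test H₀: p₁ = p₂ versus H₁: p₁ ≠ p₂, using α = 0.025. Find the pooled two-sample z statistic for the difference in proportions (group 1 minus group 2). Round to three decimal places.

p̂₁ = 1472/1752 = 0.84018, p̂₂ = 243/299 = 0.81271.
Pooled p̂ = (1472+243)/(1752+299) = 1715/2051 = 0.83618.
SE = √(0.136985 × 0.00391526) = 0.02316.
z = (0.84018 − 0.81271)/0.02316 = 0.02747/0.02316 = 1.186.
Two-sided p-value ≈ 2·Φ(−1.186) = 0.2355. With α = 0.025, fail to reject H₀.

z = 1.186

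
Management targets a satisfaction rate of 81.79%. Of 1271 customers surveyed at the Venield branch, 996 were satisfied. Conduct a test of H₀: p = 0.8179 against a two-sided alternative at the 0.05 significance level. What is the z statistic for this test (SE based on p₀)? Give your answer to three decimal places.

z = -3.165

p̂ = 996/1271 ≈ 0.783635.
SE = √(p₀(1−p₀)/n) = √(0.14894/1271) = 0.010825.
z = (0.783635 − 0.8179)/0.010825 = -0.034265/0.010825 = -3.165.
Two-sided p-value ≈ 2·Φ(−3.165) = 0.0015. With α = 0.05, reject H₀.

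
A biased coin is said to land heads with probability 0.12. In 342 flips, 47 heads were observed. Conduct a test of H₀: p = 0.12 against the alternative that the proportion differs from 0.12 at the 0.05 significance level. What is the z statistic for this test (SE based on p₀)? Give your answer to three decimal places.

z = 0.992

p̂ = 47/342 ≈ 0.13743.
SE = √(p₀(1−p₀)/n) = √(0.1056/342) = 0.01757.
z = (0.13743 − 0.12)/0.01757 = 0.01743/0.01757 = 0.992.
p-value = 2·P(Z > 0.992) ≈ 0.3213. With α = 0.05, fail to reject H₀.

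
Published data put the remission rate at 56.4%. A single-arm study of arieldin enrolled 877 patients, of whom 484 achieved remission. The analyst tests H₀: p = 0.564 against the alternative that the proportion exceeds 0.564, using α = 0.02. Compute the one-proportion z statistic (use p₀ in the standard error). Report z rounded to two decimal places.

p̂ = 484/877 ≈ 0.5519.
Under H₀, SE = √(0.564·0.436/877) = √(0.000280392) = 0.0167.
z = (0.5519 − 0.564)/0.0167 = -0.0121/0.0167 = -0.72.
p-value = P(Z > -0.724) ≈ 0.7654. With α = 0.02, fail to reject H₀.

z = -0.72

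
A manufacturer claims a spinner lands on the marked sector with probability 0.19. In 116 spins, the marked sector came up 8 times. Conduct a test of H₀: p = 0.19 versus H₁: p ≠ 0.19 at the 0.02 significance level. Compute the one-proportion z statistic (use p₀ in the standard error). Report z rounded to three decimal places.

z = -3.323

p̂ = 8/116 = 0.06897.
Under H₀, SE = √(0.19·0.81/116) = √(0.00132672) = 0.03642.
z = (0.06897 − 0.19)/0.03642 = -0.12103/0.03642 = -3.323.
Two-sided p-value ≈ 2·Φ(−3.323) = 0.0009; since p < α = 0.02, reject H₀.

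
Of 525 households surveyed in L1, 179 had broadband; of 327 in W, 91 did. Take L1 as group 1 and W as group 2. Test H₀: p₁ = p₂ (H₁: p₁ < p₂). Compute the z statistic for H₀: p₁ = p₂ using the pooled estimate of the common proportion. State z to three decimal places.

p̂₁ = 179/525 = 0.34095, p̂₂ = 91/327 = 0.27829.
Pooled p̂ = (179+91)/(525+327) = 270/852 = 0.31690.
SE = √(p̂(1−p̂)(1/n₁+1/n₂)) = √(0.31690·0.68310·0.00496287) = √(0.00107434) = 0.03278.
z = (0.34095 − 0.27829)/0.03278 = 0.06266/0.03278 = 1.912.

z = 1.912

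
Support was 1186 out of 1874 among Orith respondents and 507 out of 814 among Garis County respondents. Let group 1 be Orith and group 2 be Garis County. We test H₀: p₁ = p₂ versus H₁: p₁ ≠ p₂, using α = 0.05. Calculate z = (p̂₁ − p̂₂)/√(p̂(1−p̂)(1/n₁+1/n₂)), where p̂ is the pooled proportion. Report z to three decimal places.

z = 0.494

p̂₁ = 1186/1874 ≈ 0.63287, p̂₂ = 507/814 ≈ 0.62285.
Pooled p̂ = (1186+507)/(1874+814) = 1693/2688 = 0.62984.
SE = √(p̂(1−p̂)(1/n₁+1/n₂)) = √(0.62984·0.37016·0.00176212) = √(0.000410825) = 0.02027.
z = (0.63287 − 0.62285)/0.02027 = 0.01002/0.02027 = 0.494.
p-value = 2·P(Z > 0.494) ≈ 0.6210. With α = 0.05, fail to reject H₀.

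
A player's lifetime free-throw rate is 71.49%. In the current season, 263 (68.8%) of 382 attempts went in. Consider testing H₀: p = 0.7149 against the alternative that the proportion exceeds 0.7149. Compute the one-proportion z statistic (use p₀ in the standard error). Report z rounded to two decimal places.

z = -1.14

p̂ = 263/382 ≈ 0.6885.
Under H₀, SE = √(0.7149·0.2851/382) = √(0.000533555) = 0.0231.
z = (0.6885 − 0.7149)/0.0231 = -0.0264/0.0231 = -1.14.
p-value = P(Z > -1.144) ≈ 0.8736.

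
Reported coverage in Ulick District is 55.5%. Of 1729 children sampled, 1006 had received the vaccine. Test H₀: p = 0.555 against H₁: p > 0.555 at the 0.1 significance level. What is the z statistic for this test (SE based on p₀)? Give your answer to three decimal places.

p̂ = 1006/1729 = 0.58184.
Standard error under H₀: √(0.555×0.445/1729) = 0.01195.
z = (0.58184 − 0.555)/0.01195 = 0.02684/0.01195 = 2.246.
p-value = P(Z > 2.246) ≈ 0.0124; since p < α = 0.1, reject H₀.

z = 2.246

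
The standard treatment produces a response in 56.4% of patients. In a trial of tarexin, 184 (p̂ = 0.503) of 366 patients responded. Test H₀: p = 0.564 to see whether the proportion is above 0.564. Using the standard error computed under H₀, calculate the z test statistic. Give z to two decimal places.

p̂ = 184/366 = 0.50273.
Under H₀, SE = √(0.564·0.436/366) = √(0.000671869) = 0.02592.
z = (0.50273 − 0.564)/0.02592 = -0.06127/0.02592 = -2.36.
p-value = P(Z > -2.364) ≈ 0.9910.

z = -2.36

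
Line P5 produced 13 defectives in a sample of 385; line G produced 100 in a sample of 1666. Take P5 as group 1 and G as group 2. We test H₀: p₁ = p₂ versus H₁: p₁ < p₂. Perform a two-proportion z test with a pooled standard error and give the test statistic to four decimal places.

z = -2.0351

p̂₁ = 13/385 = 0.0337662, p̂₂ = 100/1666 = 0.0600240.
Pooled p̂ = (13+100)/(385+1666) = 113/2051 = 0.0550951.
SE = √(p̂(1−p̂)(1/n₁+1/n₂)) = √(0.0550951·0.9449049·0.00319764) = √(0.000166468) = 0.0129022.
z = (0.0337662 − 0.0600240)/0.0129022 = -0.0262578/0.0129022 = -2.0351.
p-value = P(Z < -2.035) ≈ 0.0209.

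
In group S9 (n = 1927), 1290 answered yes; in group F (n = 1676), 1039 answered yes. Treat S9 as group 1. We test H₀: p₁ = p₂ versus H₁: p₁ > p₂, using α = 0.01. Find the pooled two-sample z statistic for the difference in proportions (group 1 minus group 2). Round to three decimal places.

z = 3.100

p̂₁ = 1290/1927 = 0.66943, p̂₂ = 1039/1676 = 0.61993.
Pooled p̂ = (1290+1039)/(1927+1676) = 2329/3603 = 0.64641.
SE = √(0.228565 × 0.0011156) = 0.01597.
z = (0.66943 − 0.61993)/0.01597 = 0.04950/0.01597 = 3.100.
p-value = P(Z > 3.100) ≈ 0.0010. With α = 0.01, reject H₀.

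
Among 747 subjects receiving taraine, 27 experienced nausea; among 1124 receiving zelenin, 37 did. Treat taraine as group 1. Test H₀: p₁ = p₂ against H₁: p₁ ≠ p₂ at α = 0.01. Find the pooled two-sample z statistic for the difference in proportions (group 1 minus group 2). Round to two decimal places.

z = 0.38

p̂₁ = 27/747 = 0.03614, p̂₂ = 37/1124 = 0.03292.
Pooled p̂ = (27+37)/(747+1124) = 64/1871 = 0.03421.
SE = √(p̂(1−p̂)(1/n₁+1/n₂)) = √(0.03421·0.96579·0.00222837) = √(7.36169e-05) = 0.00858.
z = (0.03614 − 0.03292)/0.00858 = 0.00322/0.00858 = 0.38.
Two-sided p-value ≈ 2·Φ(−0.376) = 0.7069. With α = 0.01, fail to reject H₀.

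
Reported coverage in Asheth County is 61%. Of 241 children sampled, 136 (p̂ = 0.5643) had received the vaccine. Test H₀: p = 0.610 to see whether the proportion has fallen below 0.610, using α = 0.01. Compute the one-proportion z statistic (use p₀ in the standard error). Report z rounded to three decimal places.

z = -1.454

p̂ = 136/241 ≈ 0.56432.
SE = √(p₀(1−p₀)/n) = √(0.2379/241) = 0.03142.
z = (0.56432 − 0.61)/0.03142 = -0.04568/0.03142 = -1.454.
p-value = P(Z < -1.454) ≈ 0.0730. With α = 0.01, fail to reject H₀.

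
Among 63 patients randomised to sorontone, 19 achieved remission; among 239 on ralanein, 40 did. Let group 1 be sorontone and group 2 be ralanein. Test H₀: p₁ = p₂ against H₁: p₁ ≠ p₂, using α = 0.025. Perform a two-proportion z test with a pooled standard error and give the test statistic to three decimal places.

z = 2.390

p̂₁ = 19/63 ≈ 0.301587, p̂₂ = 40/239 ≈ 0.167364.
Pooled p̂ = (19+40)/(63+239) = 59/302 = 0.195364.
SE = √(0.157197 × 0.0200571) = 0.056151.
z = (0.301587 − 0.167364)/0.056151 = 0.134223/0.056151 = 2.390.
Two-sided p-value ≈ 2·Φ(−2.390) = 0.0168. With α = 0.025, reject H₀.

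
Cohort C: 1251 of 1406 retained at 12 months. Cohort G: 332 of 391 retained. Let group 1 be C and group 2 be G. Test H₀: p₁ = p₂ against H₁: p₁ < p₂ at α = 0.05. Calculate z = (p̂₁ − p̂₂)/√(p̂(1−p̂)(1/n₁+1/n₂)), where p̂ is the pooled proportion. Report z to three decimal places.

z = 2.195

p̂₁ = 1251/1406 ≈ 0.88976, p̂₂ = 332/391 ≈ 0.84910.
Pooled p̂ = (1251+332)/(1406+391) = 1583/1797 = 0.88091.
SE = √(0.104906 × 0.00326878) = 0.01852.
z = (0.88976 − 0.84910)/0.01852 = 0.04066/0.01852 = 2.195.
p-value = P(Z < 2.195) ≈ 0.9859. With α = 0.05, fail to reject H₀.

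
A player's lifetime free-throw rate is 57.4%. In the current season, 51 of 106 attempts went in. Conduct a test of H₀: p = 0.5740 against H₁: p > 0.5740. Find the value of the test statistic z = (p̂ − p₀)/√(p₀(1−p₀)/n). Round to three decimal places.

p̂ = 51/106 = 0.48113.
SE = √(p₀(1−p₀)/n) = √(0.24452/106) = 0.04803.
z = (0.48113 − 0.574)/0.04803 = -0.09287/0.04803 = -1.934.

z = -1.934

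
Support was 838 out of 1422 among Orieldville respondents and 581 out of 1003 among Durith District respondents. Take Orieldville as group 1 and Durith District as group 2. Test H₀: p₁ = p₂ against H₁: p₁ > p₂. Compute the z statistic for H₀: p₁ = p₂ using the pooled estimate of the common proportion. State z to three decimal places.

p̂₁ = 838/1422 = 0.58931, p̂₂ = 581/1003 = 0.57926.
Pooled p̂ = (838+581)/(1422+1003) = 1419/2425 = 0.58515.
SE = √(p̂(1−p̂)(1/n₁+1/n₂)) = √(0.58515·0.41485·0.00170024) = √(0.000412732) = 0.02032.
z = (0.58931 − 0.57926)/0.02032 = 0.01005/0.02032 = 0.495.
p-value = P(Z > 0.495) ≈ 0.3104.

z = 0.495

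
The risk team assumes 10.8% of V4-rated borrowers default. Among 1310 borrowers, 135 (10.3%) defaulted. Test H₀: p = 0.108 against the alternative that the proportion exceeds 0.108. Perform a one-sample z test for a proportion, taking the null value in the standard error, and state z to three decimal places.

p̂ = 135/1310 = 0.10305.
SE = √(p₀(1−p₀)/n) = √(0.096336/1310) = 0.00858.
z = (0.10305 − 0.108)/0.00858 = -0.00495/0.00858 = -0.577.
p-value = P(Z > -0.577) ≈ 0.7180.

z = -0.577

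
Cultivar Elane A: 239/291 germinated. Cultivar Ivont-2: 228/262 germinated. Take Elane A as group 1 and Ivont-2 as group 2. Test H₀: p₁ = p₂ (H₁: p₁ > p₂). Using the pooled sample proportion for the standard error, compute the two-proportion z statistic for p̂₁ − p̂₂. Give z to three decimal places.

z = -1.585

p̂₁ = 239/291 = 0.82131, p̂₂ = 228/262 = 0.87023.
Pooled p̂ = (239+228)/(291+262) = 467/553 = 0.84448.
SE = √(p̂(1−p̂)(1/n₁+1/n₂)) = √(0.84448·0.15552·0.00725322) = √(0.000952568) = 0.03086.
z = (0.82131 − 0.87023)/0.03086 = -0.04892/0.03086 = -1.585.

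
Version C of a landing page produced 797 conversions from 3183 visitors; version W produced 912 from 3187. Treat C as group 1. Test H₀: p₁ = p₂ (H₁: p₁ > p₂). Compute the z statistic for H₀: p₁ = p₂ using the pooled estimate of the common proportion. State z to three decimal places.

z = -3.222

p̂₁ = 797/3183 = 0.250393, p̂₂ = 912/3187 = 0.286163.
Pooled p̂ = (797+912)/(3183+3187) = 1709/6370 = 0.268289.
SE = √(p̂(1−p̂)(1/n₁+1/n₂)) = √(0.268289·0.731711·0.000627944) = √(0.000123272) = 0.011103.
z = (0.250393 − 0.286163)/0.011103 = -0.035770/0.011103 = -3.222.
p-value = P(Z > -3.222) ≈ 0.9994.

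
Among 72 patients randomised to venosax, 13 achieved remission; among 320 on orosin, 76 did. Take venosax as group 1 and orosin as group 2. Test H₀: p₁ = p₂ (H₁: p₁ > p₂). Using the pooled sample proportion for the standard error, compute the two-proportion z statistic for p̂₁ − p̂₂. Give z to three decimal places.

p̂₁ = 13/72 ≈ 0.18056, p̂₂ = 76/320 ≈ 0.23750.
Pooled p̂ = (13+76)/(72+320) = 89/392 = 0.22704.
SE = √(p̂(1−p̂)(1/n₁+1/n₂)) = √(0.22704·0.77296·0.0170139) = √(0.00298582) = 0.05464.
z = (0.18056 − 0.23750)/0.05464 = -0.05694/0.05464 = -1.042.
p-value = P(Z > -1.042) ≈ 0.8513.

z = -1.042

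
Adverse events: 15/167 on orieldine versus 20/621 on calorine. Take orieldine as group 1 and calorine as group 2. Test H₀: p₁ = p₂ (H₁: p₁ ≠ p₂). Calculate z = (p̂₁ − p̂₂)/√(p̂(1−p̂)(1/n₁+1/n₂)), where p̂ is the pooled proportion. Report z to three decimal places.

z = 3.208

p̂₁ = 15/167 ≈ 0.08982, p̂₂ = 20/621 ≈ 0.03221.
Pooled p̂ = (15+20)/(167+621) = 35/788 = 0.04442.
SE = √(p̂(1−p̂)(1/n₁+1/n₂)) = √(0.04442·0.95558·0.00759833) = √(0.000322499) = 0.01796.
z = (0.08982 − 0.03221)/0.01796 = 0.05761/0.01796 = 3.208.
Two-sided p-value ≈ 2·Φ(−3.208) = 0.0013.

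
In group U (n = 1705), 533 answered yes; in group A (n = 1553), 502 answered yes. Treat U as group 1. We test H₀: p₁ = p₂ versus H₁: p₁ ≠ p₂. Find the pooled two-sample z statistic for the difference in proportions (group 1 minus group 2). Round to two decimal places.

z = -0.65

p̂₁ = 533/1705 = 0.3126, p̂₂ = 502/1553 = 0.3232.
Pooled p̂ = (533+502)/(1705+1553) = 1035/3258 = 0.3177.
SE = √(p̂(1−p̂)(1/n₁+1/n₂)) = √(0.3177·0.6823·0.00123043) = √(0.000266706) = 0.0163.
z = (0.3126 − 0.3232)/0.0163 = -0.0106/0.0163 = -0.65.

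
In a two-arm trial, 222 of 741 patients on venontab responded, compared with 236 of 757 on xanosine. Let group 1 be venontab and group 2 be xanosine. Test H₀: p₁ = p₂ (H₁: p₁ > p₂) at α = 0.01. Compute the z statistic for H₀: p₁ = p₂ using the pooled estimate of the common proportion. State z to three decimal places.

p̂₁ = 222/741 ≈ 0.29960, p̂₂ = 236/757 ≈ 0.31176.
Pooled p̂ = (222+236)/(741+757) = 458/1498 = 0.30574.
SE = √(0.212263 × 0.00267053) = 0.02381.
z = (0.29960 − 0.31176)/0.02381 = -0.01216/0.02381 = -0.511.
p-value = P(Z > -0.511) ≈ 0.6953; since p > α = 0.01, fail to reject H₀.

z = -0.511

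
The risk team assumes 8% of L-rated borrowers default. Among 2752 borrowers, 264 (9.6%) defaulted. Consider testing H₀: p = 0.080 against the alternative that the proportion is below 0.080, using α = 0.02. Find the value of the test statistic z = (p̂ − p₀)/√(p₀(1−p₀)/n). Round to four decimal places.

p̂ = 264/2752 ≈ 0.0959302.
Under H₀, SE = √(0.08·0.92/2752) = √(2.67442e-05) = 0.0051715.
z = (0.0959302 − 0.08)/0.0051715 = 0.0159302/0.0051715 = 3.0804.
p-value = P(Z < 3.080) ≈ 0.9990. With α = 0.02, fail to reject H₀.

z = 3.0804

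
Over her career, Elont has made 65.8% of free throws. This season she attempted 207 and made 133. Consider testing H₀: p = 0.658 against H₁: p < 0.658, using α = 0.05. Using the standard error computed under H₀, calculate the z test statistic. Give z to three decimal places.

p̂ = 133/207 ≈ 0.64251.
Standard error under H₀: √(0.658×0.342/207) = 0.03297.
z = (0.64251 − 0.658)/0.03297 = -0.01549/0.03297 = -0.470.
p-value = P(Z < -0.470) ≈ 0.3193; since p > α = 0.05, fail to reject H₀.

z = -0.470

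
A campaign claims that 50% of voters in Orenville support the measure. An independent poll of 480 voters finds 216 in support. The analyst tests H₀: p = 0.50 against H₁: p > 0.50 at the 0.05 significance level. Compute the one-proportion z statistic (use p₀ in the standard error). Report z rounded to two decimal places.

z = -2.19

p̂ = 216/480 = 0.4500.
SE = √(p₀(1−p₀)/n) = √(0.25/480) = 0.0228.
z = (0.4500 − 0.5)/0.0228 = -0.0500/0.0228 = -2.19.
p-value = P(Z > -2.191) ≈ 0.9858, so at α = 0.05 we fail to reject H₀.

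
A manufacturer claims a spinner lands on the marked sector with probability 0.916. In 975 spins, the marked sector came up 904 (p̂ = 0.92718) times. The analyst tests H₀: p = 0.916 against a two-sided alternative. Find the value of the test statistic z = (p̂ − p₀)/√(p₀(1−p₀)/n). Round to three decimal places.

p̂ = 904/975 ≈ 0.927179.
Standard error under H₀: √(0.916×0.084/975) = 0.008884.
z = (0.927179 − 0.916)/0.008884 = 0.011179/0.008884 = 1.258.
p-value = 2·P(Z > 1.258) ≈ 0.2082.

z = 1.258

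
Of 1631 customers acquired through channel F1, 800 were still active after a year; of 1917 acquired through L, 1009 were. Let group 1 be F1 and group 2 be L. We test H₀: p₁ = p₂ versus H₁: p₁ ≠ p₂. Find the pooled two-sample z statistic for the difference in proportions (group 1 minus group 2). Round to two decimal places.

z = -2.13

p̂₁ = 800/1631 = 0.4905, p̂₂ = 1009/1917 = 0.5263.
Pooled p̂ = (800+1009)/(1631+1917) = 1809/3548 = 0.5099.
SE = √(p̂(1−p̂)(1/n₁+1/n₂)) = √(0.5099·0.4901·0.00113477) = √(0.000283582) = 0.0168.
z = (0.4905 − 0.5263)/0.0168 = -0.0358/0.0168 = -2.13.
Two-sided p-value ≈ 2·Φ(−2.129) = 0.0333.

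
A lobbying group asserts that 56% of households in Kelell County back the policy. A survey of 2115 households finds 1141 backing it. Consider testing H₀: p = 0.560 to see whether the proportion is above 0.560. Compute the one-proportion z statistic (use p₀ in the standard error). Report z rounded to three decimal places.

z = -1.901

p̂ = 1141/2115 ≈ 0.539480.
Standard error under H₀: √(0.56×0.44/2115) = 0.010794.
z = (0.539480 − 0.56)/0.010794 = -0.020520/0.010794 = -1.901.
p-value = P(Z > -1.901) ≈ 0.9714.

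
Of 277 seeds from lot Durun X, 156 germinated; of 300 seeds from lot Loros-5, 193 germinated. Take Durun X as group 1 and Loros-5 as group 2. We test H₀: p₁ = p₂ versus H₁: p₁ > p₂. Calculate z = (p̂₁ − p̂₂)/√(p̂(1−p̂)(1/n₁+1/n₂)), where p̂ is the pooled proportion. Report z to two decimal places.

p̂₁ = 156/277 ≈ 0.5632, p̂₂ = 193/300 ≈ 0.6433.
Pooled p̂ = (156+193)/(277+300) = 349/577 = 0.6049.
SE = √(0.239006 × 0.00694344) = 0.0407.
z = (0.5632 − 0.6433)/0.0407 = -0.0801/0.0407 = -1.97.

z = -1.97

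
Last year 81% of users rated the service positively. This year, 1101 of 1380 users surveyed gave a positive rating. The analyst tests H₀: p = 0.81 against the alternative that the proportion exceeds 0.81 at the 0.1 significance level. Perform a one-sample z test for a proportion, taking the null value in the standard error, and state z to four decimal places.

z = -1.1528

p̂ = 1101/1380 ≈ 0.797826.
Standard error under H₀: √(0.81×0.19/1380) = 0.010560.
z = (0.797826 − 0.81)/0.010560 = -0.012174/0.010560 = -1.1528.
p-value = P(Z > -1.153) ≈ 0.8755. With α = 0.1, fail to reject H₀.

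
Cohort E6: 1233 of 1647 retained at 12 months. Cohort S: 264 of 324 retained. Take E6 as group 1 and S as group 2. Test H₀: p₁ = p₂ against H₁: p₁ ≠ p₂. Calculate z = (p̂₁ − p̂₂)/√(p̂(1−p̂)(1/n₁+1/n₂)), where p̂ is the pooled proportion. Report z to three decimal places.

z = -2.548

p̂₁ = 1233/1647 = 0.74863, p̂₂ = 264/324 = 0.81481.
Pooled p̂ = (1233+264)/(1647+324) = 1497/1971 = 0.75951.
SE = √(p̂(1−p̂)(1/n₁+1/n₂)) = √(0.75951·0.24049·0.00369358) = √(0.000674644) = 0.02597.
z = (0.74863 − 0.81481)/0.02597 = -0.06618/0.02597 = -2.548.
Two-sided p-value ≈ 2·Φ(−2.548) = 0.0108.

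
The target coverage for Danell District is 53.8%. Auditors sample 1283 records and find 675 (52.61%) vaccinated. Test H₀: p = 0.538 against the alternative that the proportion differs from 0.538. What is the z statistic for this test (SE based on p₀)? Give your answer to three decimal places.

z = -0.854

p̂ = 675/1283 ≈ 0.52611.
Standard error under H₀: √(0.538×0.462/1283) = 0.01392.
z = (0.52611 − 0.538)/0.01392 = -0.01189/0.01392 = -0.854.
Two-sided p-value ≈ 2·Φ(−0.854) = 0.3930.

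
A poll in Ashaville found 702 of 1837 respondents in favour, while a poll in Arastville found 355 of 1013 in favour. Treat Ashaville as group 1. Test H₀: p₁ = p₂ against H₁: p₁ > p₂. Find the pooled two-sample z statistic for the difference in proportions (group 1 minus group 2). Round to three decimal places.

z = 1.677

p̂₁ = 702/1837 ≈ 0.38214, p̂₂ = 355/1013 ≈ 0.35044.
Pooled p̂ = (702+355)/(1837+1013) = 1057/2850 = 0.37088.
SE = √(0.233327 × 0.00153153) = 0.01890.
z = (0.38214 − 0.35044)/0.01890 = 0.03170/0.01890 = 1.677.
p-value = P(Z > 1.677) ≈ 0.0468.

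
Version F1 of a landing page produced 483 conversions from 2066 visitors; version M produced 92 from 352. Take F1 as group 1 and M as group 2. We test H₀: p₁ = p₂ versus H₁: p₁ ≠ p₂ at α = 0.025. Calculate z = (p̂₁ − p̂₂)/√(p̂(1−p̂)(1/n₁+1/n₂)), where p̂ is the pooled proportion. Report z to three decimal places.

p̂₁ = 483/2066 ≈ 0.23379, p̂₂ = 92/352 ≈ 0.26136.
Pooled p̂ = (483+92)/(2066+352) = 575/2418 = 0.23780.
SE = √(p̂(1−p̂)(1/n₁+1/n₂)) = √(0.23780·0.76220·0.00332494) = √(0.000602648) = 0.02455.
z = (0.23379 − 0.26136)/0.02455 = -0.02757/0.02455 = -1.123.
p-value = 2·P(Z > 1.123) ≈ 0.2613. With α = 0.025, fail to reject H₀.

z = -1.123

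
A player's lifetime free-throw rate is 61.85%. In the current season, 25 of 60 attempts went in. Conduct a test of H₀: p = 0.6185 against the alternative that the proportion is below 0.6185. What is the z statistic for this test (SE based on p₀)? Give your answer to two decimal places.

p̂ = 25/60 = 0.4167.
Under H₀, SE = √(0.6185·0.3815/60) = √(0.00393263) = 0.0627.
z = (0.4167 − 0.6185)/0.0627 = -0.2018/0.0627 = -3.22.
p-value = P(Z < -3.218) ≈ 0.0006.

z = -3.22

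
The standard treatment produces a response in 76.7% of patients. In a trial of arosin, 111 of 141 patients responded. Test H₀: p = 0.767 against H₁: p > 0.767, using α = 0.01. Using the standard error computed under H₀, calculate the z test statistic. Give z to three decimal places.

z = 0.568

p̂ = 111/141 ≈ 0.78723.
Standard error under H₀: √(0.767×0.233/141) = 0.03560.
z = (0.78723 − 0.767)/0.03560 = 0.02023/0.03560 = 0.568.
p-value = P(Z > 0.568) ≈ 0.2849. With α = 0.01, fail to reject H₀.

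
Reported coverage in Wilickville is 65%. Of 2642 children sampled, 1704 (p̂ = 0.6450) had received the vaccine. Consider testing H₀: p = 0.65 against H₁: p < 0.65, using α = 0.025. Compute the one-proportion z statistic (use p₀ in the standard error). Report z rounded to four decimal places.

z = -0.5425

p̂ = 1704/2642 = 0.644966.
Under H₀, SE = √(0.65·0.35/2642) = √(8.6109e-05) = 0.009279.
z = (0.644966 − 0.65)/0.009279 = -0.005034/0.009279 = -0.5425.
p-value = P(Z < -0.542) ≈ 0.2937. With α = 0.025, fail to reject H₀.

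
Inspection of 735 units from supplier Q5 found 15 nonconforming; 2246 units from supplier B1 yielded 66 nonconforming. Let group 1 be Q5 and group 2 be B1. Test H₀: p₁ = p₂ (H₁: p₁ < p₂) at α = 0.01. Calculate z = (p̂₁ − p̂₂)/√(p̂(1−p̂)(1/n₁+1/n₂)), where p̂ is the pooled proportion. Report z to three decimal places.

z = -1.299

p̂₁ = 15/735 = 0.020408, p̂₂ = 66/2246 = 0.029386.
Pooled p̂ = (15+66)/(735+2246) = 81/2981 = 0.027172.
SE = √(0.0264338 × 0.00180578) = 0.006909.
z = (0.020408 − 0.029386)/0.006909 = -0.008978/0.006909 = -1.299.
p-value = P(Z < -1.299) ≈ 0.0969, so at α = 0.01 we fail to reject H₀.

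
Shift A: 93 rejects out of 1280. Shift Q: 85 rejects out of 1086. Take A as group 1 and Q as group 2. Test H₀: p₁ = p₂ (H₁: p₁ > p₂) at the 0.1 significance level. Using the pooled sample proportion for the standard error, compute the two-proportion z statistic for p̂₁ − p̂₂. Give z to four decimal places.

z = -0.5158

p̂₁ = 93/1280 = 0.072656, p̂₂ = 85/1086 = 0.078269.
Pooled p̂ = (93+85)/(1280+1086) = 178/2366 = 0.075232.
SE = √(0.0695725 × 0.00170206) = 0.010882.
z = (0.072656 − 0.078269)/0.010882 = -0.005613/0.010882 = -0.5158.
p-value = P(Z > -0.516) ≈ 0.6970, so at α = 0.1 we fail to reject H₀.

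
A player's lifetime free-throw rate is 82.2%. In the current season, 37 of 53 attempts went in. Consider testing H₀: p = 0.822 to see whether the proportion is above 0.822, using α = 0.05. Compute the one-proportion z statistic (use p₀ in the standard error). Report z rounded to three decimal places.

z = -2.358

p̂ = 37/53 ≈ 0.69811.
Under H₀, SE = √(0.822·0.178/53) = √(0.00276068) = 0.05254.
z = (0.69811 − 0.822)/0.05254 = -0.12389/0.05254 = -2.358.
p-value = P(Z > -2.358) ≈ 0.9908, so at α = 0.05 we fail to reject H₀.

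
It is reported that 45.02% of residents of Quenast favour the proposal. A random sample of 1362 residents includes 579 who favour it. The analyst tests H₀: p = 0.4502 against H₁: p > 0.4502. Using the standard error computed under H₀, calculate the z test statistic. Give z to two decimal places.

p̂ = 579/1362 ≈ 0.4251.
SE = √(p₀(1−p₀)/n) = √(0.24752/1362) = 0.0135.
z = (0.4251 − 0.4502)/0.0135 = -0.0251/0.0135 = -1.86.
p-value = P(Z > -1.861) ≈ 0.9686.

z = -1.86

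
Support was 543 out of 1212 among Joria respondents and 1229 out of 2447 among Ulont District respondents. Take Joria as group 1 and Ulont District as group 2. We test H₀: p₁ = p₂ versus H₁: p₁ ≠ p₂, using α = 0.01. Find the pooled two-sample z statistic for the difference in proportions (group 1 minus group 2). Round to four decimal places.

z = -3.0893

p̂₁ = 543/1212 = 0.4480198, p̂₂ = 1229/2447 = 0.5022477.
Pooled p̂ = (543+1229)/(1212+2447) = 1772/3659 = 0.4842853.
SE = √(0.249753 × 0.00123375) = 0.0175537.
z = (0.4480198 − 0.5022477)/0.0175537 = -0.0542279/0.0175537 = -3.0893.
Two-sided p-value ≈ 2·Φ(−3.089) = 0.0020. With α = 0.01, reject H₀.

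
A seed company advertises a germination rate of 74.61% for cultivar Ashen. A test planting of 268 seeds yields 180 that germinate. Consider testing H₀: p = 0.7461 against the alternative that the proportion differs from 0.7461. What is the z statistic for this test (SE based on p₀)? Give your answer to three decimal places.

z = -2.801

p̂ = 180/268 = 0.671642.
Standard error under H₀: √(0.7461×0.2539/268) = 0.026587.
z = (0.671642 − 0.7461)/0.026587 = -0.074458/0.026587 = -2.801.
Two-sided p-value ≈ 2·Φ(−2.801) = 0.0051.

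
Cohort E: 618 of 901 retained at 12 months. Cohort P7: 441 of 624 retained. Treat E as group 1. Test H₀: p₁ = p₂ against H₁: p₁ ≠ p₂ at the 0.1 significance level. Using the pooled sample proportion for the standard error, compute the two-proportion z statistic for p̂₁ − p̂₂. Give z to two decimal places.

p̂₁ = 618/901 ≈ 0.6859, p̂₂ = 441/624 ≈ 0.7067.
Pooled p̂ = (618+441)/(901+624) = 1059/1525 = 0.6944.
SE = √(p̂(1−p̂)(1/n₁+1/n₂)) = √(0.6944·0.3056·0.00271244) = √(0.000575576) = 0.0240.
z = (0.6859 − 0.7067)/0.0240 = -0.0208/0.0240 = -0.87.
Two-sided p-value ≈ 2·Φ(−0.868) = 0.3854. With α = 0.1, fail to reject H₀.

z = -0.87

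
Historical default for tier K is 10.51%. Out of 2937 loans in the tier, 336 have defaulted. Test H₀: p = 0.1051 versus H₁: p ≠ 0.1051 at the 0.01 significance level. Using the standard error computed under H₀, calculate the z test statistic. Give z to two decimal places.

p̂ = 336/2937 ≈ 0.11440.
Standard error under H₀: √(0.1051×0.8949/2937) = 0.00566.
z = (0.11440 − 0.1051)/0.00566 = 0.00930/0.00566 = 1.64.
p-value = 2·P(Z > 1.644) ≈ 0.1002. With α = 0.01, fail to reject H₀.

z = 1.64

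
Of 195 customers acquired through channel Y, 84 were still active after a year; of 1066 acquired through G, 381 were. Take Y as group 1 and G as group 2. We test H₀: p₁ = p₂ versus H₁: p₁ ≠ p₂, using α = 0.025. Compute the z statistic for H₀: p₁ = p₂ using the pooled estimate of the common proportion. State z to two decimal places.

z = 1.95

p̂₁ = 84/195 = 0.4308, p̂₂ = 381/1066 = 0.3574.
Pooled p̂ = (84+381)/(195+1066) = 465/1261 = 0.3688.
SE = √(p̂(1−p̂)(1/n₁+1/n₂)) = √(0.3688·0.6312·0.00606629) = √(0.00141208) = 0.0376.
z = (0.4308 − 0.3574)/0.0376 = 0.0734/0.0376 = 1.95.
p-value = 2·P(Z > 1.952) ≈ 0.0509, so at α = 0.025 we fail to reject H₀.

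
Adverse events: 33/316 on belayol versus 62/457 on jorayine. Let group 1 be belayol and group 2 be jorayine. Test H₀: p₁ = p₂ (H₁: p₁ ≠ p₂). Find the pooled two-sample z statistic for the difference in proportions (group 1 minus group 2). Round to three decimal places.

z = -1.300

p̂₁ = 33/316 ≈ 0.104430, p̂₂ = 62/457 ≈ 0.135667.
Pooled p̂ = (33+62)/(316+457) = 95/773 = 0.122898.
SE = √(0.107794 × 0.00535274) = 0.024021.
z = (0.104430 − 0.135667)/0.024021 = -0.031237/0.024021 = -1.300.
Two-sided p-value ≈ 2·Φ(−1.300) = 0.1935.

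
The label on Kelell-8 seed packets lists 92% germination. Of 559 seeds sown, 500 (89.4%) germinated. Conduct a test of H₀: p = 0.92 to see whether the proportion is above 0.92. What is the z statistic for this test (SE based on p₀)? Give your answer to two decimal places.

p̂ = 500/559 = 0.89445.
SE = √(p₀(1−p₀)/n) = √(0.0736/559) = 0.01147.
z = (0.89445 − 0.92)/0.01147 = -0.02555/0.01147 = -2.23.

z = -2.23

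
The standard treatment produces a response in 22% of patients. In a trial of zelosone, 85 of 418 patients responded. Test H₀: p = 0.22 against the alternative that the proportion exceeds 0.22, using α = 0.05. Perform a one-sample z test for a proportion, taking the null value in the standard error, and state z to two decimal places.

z = -0.82

p̂ = 85/418 = 0.2033.
Standard error under H₀: √(0.22×0.78/418) = 0.0203.
z = (0.2033 − 0.22)/0.0203 = -0.0167/0.0203 = -0.82.
p-value = P(Z > -0.822) ≈ 0.7944; since p > α = 0.05, fail to reject H₀.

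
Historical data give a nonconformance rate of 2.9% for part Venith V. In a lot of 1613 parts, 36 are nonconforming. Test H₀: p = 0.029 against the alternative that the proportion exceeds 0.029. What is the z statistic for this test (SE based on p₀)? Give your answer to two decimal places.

z = -1.60

p̂ = 36/1613 ≈ 0.0223.
Under H₀, SE = √(0.029·0.971/1613) = √(1.74575e-05) = 0.0042.
z = (0.0223 − 0.029)/0.0042 = -0.0067/0.0042 = -1.60.
p-value = P(Z > -1.599) ≈ 0.9451.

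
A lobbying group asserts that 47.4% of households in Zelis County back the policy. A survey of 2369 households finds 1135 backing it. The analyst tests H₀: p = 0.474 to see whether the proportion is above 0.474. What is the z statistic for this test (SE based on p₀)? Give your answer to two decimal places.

z = 0.50

p̂ = 1135/2369 = 0.4791.
Standard error under H₀: √(0.474×0.526/2369) = 0.0103.
z = (0.4791 − 0.474)/0.0103 = 0.0051/0.0103 = 0.50.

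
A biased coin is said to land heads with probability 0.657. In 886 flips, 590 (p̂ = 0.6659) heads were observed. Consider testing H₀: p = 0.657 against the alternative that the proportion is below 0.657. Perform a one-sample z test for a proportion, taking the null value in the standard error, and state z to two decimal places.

z = 0.56

p̂ = 590/886 ≈ 0.6659.
Under H₀, SE = √(0.657·0.343/886) = √(0.000254347) = 0.0159.
z = (0.6659 − 0.657)/0.0159 = 0.0089/0.0159 = 0.56.
p-value = P(Z < 0.559) ≈ 0.7119.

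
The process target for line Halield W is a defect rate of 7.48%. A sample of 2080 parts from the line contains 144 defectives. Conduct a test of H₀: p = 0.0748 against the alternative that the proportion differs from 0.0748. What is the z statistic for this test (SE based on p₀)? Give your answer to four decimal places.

p̂ = 144/2080 ≈ 0.069231.
Standard error under H₀: √(0.0748×0.9252/2080) = 0.005768.
z = (0.069231 − 0.0748)/0.005768 = -0.005569/0.005768 = -0.9655.
p-value = 2·P(Z > 0.966) ≈ 0.3343.

z = -0.9655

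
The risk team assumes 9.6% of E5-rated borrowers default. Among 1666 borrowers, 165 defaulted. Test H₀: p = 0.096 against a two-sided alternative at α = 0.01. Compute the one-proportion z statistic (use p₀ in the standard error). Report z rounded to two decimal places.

p̂ = 165/1666 = 0.0990.
SE = √(p₀(1−p₀)/n) = √(0.086784/1666) = 0.0072.
z = (0.0990 − 0.096)/0.0072 = 0.0030/0.0072 = 0.42.
Two-sided p-value ≈ 2·Φ(−0.421) = 0.6736; since p > α = 0.01, fail to reject H₀.

z = 0.42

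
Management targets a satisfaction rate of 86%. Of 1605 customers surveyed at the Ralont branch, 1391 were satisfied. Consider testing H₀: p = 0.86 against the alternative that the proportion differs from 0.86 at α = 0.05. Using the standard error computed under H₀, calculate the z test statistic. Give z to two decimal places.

z = 0.77

p̂ = 1391/1605 ≈ 0.8667.
Under H₀, SE = √(0.86·0.14/1605) = √(7.50156e-05) = 0.0087.
z = (0.8667 − 0.86)/0.0087 = 0.0067/0.0087 = 0.77.
Two-sided p-value ≈ 2·Φ(−0.770) = 0.4415, so at α = 0.05 we fail to reject H₀.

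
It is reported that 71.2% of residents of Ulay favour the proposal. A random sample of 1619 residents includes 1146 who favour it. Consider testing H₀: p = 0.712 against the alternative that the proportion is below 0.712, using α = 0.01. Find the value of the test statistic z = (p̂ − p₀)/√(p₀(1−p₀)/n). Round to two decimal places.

p̂ = 1146/1619 = 0.7078.
Standard error under H₀: √(0.712×0.288/1619) = 0.0113.
z = (0.7078 − 0.712)/0.0113 = -0.0042/0.0113 = -0.37.
p-value = P(Z < -0.369) ≈ 0.3560; since p > α = 0.01, fail to reject H₀.

z = -0.37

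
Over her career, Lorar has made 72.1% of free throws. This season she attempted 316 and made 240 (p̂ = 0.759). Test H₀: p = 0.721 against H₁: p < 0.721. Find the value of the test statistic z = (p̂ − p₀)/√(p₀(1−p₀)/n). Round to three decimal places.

z = 1.526

p̂ = 240/316 ≈ 0.75949.
Under H₀, SE = √(0.721·0.279/316) = √(0.000636579) = 0.02523.
z = (0.75949 − 0.721)/0.02523 = 0.03849/0.02523 = 1.526.
p-value = P(Z < 1.526) ≈ 0.9365.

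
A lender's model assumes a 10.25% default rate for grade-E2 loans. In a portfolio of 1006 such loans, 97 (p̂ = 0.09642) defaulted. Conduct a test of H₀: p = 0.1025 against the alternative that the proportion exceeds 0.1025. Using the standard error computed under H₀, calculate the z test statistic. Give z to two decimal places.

z = -0.64

p̂ = 97/1006 = 0.0964.
Standard error under H₀: √(0.1025×0.8975/1006) = 0.0096.
z = (0.0964 − 0.1025)/0.0096 = -0.0061/0.0096 = -0.64.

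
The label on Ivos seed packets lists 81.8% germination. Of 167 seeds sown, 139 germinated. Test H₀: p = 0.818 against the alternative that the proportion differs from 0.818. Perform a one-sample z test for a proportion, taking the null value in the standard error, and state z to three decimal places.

p̂ = 139/167 = 0.83234.
Standard error under H₀: √(0.818×0.182/167) = 0.02986.
z = (0.83234 − 0.818)/0.02986 = 0.01434/0.02986 = 0.480.
Two-sided p-value ≈ 2·Φ(−0.480) = 0.6311.

z = 0.480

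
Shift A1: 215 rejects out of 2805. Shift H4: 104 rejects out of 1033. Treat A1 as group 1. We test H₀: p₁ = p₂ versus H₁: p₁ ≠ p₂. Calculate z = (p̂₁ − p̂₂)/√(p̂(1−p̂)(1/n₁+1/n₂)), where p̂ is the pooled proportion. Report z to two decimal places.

z = -2.39

p̂₁ = 215/2805 = 0.07665, p̂₂ = 104/1033 = 0.10068.
Pooled p̂ = (215+104)/(2805+1033) = 319/3838 = 0.08312.
SE = √(p̂(1−p̂)(1/n₁+1/n₂)) = √(0.08312·0.91688·0.00132456) = √(0.000100942) = 0.01005.
z = (0.07665 − 0.10068)/0.01005 = -0.02403/0.01005 = -2.39.
p-value = 2·P(Z > 2.392) ≈ 0.0168.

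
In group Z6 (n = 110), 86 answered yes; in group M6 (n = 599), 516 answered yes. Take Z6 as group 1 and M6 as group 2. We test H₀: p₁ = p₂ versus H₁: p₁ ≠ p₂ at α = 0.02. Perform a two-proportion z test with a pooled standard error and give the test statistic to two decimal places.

z = -2.14

p̂₁ = 86/110 = 0.78182, p̂₂ = 516/599 = 0.86144.
Pooled p̂ = (86+516)/(110+599) = 602/709 = 0.84908.
SE = √(p̂(1−p̂)(1/n₁+1/n₂)) = √(0.84908·0.15092·0.0107604) = √(0.00137884) = 0.03713.
z = (0.78182 − 0.86144)/0.03713 = -0.07962/0.03713 = -2.14.
p-value = 2·P(Z > 2.144) ≈ 0.0320; since p > α = 0.02, fail to reject H₀.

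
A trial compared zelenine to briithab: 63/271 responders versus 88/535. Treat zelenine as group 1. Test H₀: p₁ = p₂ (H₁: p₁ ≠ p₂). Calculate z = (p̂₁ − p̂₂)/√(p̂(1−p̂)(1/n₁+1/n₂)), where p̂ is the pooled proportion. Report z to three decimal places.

p̂₁ = 63/271 ≈ 0.23247, p̂₂ = 88/535 ≈ 0.16449.
Pooled p̂ = (63+88)/(271+535) = 151/806 = 0.18734.
SE = √(p̂(1−p̂)(1/n₁+1/n₂)) = √(0.18734·0.81266·0.0055592) = √(0.00084637) = 0.02909.
z = (0.23247 − 0.16449)/0.02909 = 0.06798/0.02909 = 2.337.
p-value = 2·P(Z > 2.337) ≈ 0.0194.

z = 2.337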